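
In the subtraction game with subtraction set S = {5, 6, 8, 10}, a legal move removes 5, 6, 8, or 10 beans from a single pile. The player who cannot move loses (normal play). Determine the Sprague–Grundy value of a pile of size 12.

2

G(0) = 0
G(1) = mex{} = 0
G(2) = mex{} = 0
G(3) = mex{} = 0
G(4) = mex{} = 0
G(5) = mex{0} = 1
G(6) = mex{0,0} = 1
G(7) = mex{0,0} = 1
G(8) = mex{0,0,0} = 1
G(9) = mex{0,0,0} = 1
G(10) = mex{1,0,0,0} = 2
G(11) = mex{1,1,0,0} = 2
G(12) = mex{1,1,0,0} = 2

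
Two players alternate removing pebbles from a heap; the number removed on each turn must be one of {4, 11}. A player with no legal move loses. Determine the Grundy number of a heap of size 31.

G(0) = 0
G(1) = mex{} = 0
G(2) = mex{} = 0
G(3) = mex{} = 0
G(4) = mex{0} = 1
G(5) = mex{0} = 1
G(6) = mex{0} = 1
G(7) = mex{0} = 1
G(8) = mex{1} = 0
G(9) = mex{1} = 0
G(10) = mex{1} = 0
G(11) = mex{1,0} = 2
G(12) = mex{0,0} = 1
G(13) = mex{0,0} = 1
G(14) = mex{0,0} = 1
G(15) = mex{2,1} = 0
G(16) = mex{1,1} = 0
G(17) = mex{1,1} = 0
G(18) = mex{1,1} = 0
G(19) = mex{0,0} = 1
G(20) = mex{0,0} = 1
G(21) = mex{0,0} = 1
G(22) = mex{0,2} = 1
G(23) = mex{1,1} = 0
G(24) = mex{1,1} = 0
G(25) = mex{1,1} = 0
G(26) = mex{1,0} = 2
G(27) = mex{0,0} = 1
G(28) = mex{0,0} = 1
G(29) = mex{0,0} = 1
G(30) = mex{2,1} = 0
G(31) = mex{1,1} = 0

0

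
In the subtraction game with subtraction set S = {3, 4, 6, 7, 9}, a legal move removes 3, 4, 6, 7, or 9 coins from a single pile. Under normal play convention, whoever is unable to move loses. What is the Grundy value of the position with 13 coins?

n :  0  1  2  3  4  5  6  7  8  9 10 11 12 13
G :  0  0  0  1  1  1  2  2  2  3  3  3  0  0

0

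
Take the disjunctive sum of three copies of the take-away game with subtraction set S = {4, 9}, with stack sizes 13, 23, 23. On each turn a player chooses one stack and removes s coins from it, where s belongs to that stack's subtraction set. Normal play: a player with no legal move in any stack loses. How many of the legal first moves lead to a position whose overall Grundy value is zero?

All stacks use S = {4, 9}:
G(0) = 0
G(1) = mex{} = 0
G(2) = mex{} = 0
G(3) = mex{} = 0
G(4) = mex{0} = 1
G(5) = mex{0} = 1
G(6) = mex{0} = 1
G(7) = mex{0} = 1
G(8) = mex{1} = 0
G(9) = mex{1,0} = 2
G(10) = mex{1,0} = 2
G(11) = mex{1,0} = 2
G(12) = mex{0,0} = 1
G(13) = mex{2,1} = 0
G(14) = mex{2,1} = 0
G(15) = mex{2,1} = 0
G(16) = mex{1,1} = 0
G(17) = mex{0,0} = 1
G(18) = mex{0,2} = 1
G(19) = mex{0,2} = 1
G(20) = mex{0,2} = 1
G(21) = mex{1,1} = 0
G(22) = mex{1,0} = 2
G(23) = mex{1,0} = 2
Stack A: G(13) = 0.
Stack B: G(23) = 2.
Stack C: G(23) = 2.
Combined Grundy value = 0 ⊕ 2 ⊕ 2 = 0.
A winning move leaves total XOR = 0, i.e. changes one component's Grundy value g to g ⊕ X where X is the current total.
Stack A: target g' = 0⊕0 = 0, but every legal move changes the Grundy value (mex property), so 0 moves.
Stack B: target g' = 2⊕0 = 2, but every legal move changes the Grundy value (mex property), so 0 moves.
Stack C: target g' = 2⊕0 = 2, but every legal move changes the Grundy value (mex property), so 0 moves.

0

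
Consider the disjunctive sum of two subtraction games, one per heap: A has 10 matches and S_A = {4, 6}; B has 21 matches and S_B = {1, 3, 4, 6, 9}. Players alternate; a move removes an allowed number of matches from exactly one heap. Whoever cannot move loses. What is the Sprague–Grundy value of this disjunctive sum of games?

4

Heap A, S = {4, 6}:
n :  0  1  2  3  4  5  6  7  8  9 10
G :  0  0  0  0  1  1  1  1  2  2  0
G_A(10) = 0.
Heap B, S = {1, 3, 4, 6, 9}:
n :  0  1  2  3  4  5  6  7  8  9 10 11 12 13 14 15 16 17 18 19 20 21
G :  0  1  0  1  2  3  2  0  1  4  3  2  0  1  0  1  2  3  2  0  1  4
G_B(21) = 4.
Combined Grundy value = 0 ⊕ 4 = 4.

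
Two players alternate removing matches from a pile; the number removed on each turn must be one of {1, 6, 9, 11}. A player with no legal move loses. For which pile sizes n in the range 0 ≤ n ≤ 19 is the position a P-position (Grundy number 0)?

n :  0  1  2  3  4  5  6  7  8  9 10 11 12 13 14 15 16 17 18 19
G :  0  1  0  1  0  1  2  0  1  2  3  2  0  1  0  1  2  0  1  0
P-positions are exactly the n with G(n) = 0.

0, 2, 4, 7, 12, 14, 17, 19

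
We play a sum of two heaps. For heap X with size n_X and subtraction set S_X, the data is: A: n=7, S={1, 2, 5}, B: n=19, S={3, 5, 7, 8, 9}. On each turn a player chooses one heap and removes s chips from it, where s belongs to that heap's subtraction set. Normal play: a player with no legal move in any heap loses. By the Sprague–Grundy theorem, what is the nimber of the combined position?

3

Heap A, S = {1, 2, 5}:
G(0) = 0
G(1) = mex{0} = 1
G(2) = mex{1,0} = 2
G(3) = mex{2,1} = 0
G(4) = mex{0,2} = 1
G(5) = mex{1,0,0} = 2
G(6) = mex{2,1,1} = 0
G(7) = mex{0,2,2} = 1
G_A(7) = 1.
Heap B, S = {3, 5, 7, 8, 9}:
n :  0  1  2  3  4  5  6  7  8  9 10 11 12 13 14 15 16 17 18 19
G :  0  0  0  1  1  1  2  2  2  3  3  3  0  0  0  1  1  1  2  2
G_B(19) = 2.
Combined Grundy value = 1 ⊕ 2 = 3.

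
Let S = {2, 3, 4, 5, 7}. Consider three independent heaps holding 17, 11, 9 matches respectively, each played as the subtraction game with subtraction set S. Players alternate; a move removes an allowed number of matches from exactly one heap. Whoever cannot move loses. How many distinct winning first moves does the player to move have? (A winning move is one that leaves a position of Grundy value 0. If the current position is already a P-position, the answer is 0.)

All heaps use S = {2, 3, 4, 5, 7}:
n :  0  1  2  3  4  5  6  7  8  9 10 11 12 13 14 15 16 17
G :  0  0  1  1  2  2  3  3  4  0  0  1  1  2  2  3  3  4
Heap A: G(17) = 4.
Heap B: G(11) = 1.
Heap C: G(9) = 0.
Combined Grundy value = 4 ⊕ 1 ⊕ 0 = 5.
A winning move leaves total XOR = 0, i.e. changes one component's Grundy value g to g ⊕ X where X is the current total.
Heap A: need g' = 4⊕5 = 1. Options: 17−2→G=3, 17−3→G=2, 17−4→G=2, 17−5→G=1, 17−7→G=0. Hits: 1.
Heap B: need g' = 1⊕5 = 4. Options: 11−2→G=0, 11−3→G=4, 11−4→G=3, 11−5→G=3, 11−7→G=2. Hits: 1.
Heap C: need g' = 0⊕5 = 5. Options: 9−2→G=3, 9−3→G=3, 9−4→G=2, 9−5→G=2, 9−7→G=1. Hits: 0.

2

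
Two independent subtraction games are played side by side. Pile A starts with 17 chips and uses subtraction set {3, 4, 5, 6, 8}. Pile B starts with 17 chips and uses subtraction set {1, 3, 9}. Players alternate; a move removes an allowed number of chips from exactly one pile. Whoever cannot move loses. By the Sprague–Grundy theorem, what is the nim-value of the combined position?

Pile A, S = {3, 4, 5, 6, 8}:
n :  0  1  2  3  4  5  6  7  8  9 10 11 12 13 14 15 16 17
G :  0  0  0  1  1  1  2  2  2  3  3  0  0  0  1  1  1  2
G_A(17) = 2.
Pile B, S = {1, 3, 9}:
n :  0  1  2  3  4  5  6  7  8  9 10 11 12 13 14 15 16 17
G :  0  1  0  1  0  1  0  1  0  1  0  1  0  1  0  1  0  1
G_B(17) = 1.
Combined Grundy value = 2 ⊕ 1 = 3.

3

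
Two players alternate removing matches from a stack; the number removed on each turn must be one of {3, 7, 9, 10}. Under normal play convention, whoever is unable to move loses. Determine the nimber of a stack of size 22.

1

n :  0  1  2  3  4  5  6  7  8  9 10 11 12 13 14 15 16 17 18 19 20 21 22
G :  0  0  0  1  1  1  0  2  2  1  3  3  2  2  0  3  3  1  0  0  0  1  1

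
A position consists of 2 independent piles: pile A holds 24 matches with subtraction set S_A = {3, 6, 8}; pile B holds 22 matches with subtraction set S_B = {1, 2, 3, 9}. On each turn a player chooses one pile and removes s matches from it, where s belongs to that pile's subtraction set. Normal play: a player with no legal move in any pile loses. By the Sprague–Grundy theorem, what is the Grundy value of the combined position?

Pile A, S = {3, 6, 8}:
G(0) = 0
G(1) = mex{} = 0
G(2) = mex{} = 0
G(3) = mex{0} = 1
G(4) = mex{0} = 1
G(5) = mex{0} = 1
G(6) = mex{1,0} = 2
G(7) = mex{1,0} = 2
G(8) = mex{1,0,0} = 2
G(9) = mex{2,1,0} = 3
G(10) = mex{2,1,0} = 3
G(11) = mex{2,1,1} = 0
G(12) = mex{3,2,1} = 0
G(13) = mex{3,2,1} = 0
G(14) = mex{0,2,2} = 1
G(15) = mex{0,3,2} = 1
G(16) = mex{0,3,2} = 1
G(17) = mex{1,0,3} = 2
G(18) = mex{1,0,3} = 2
G(19) = mex{1,0,0} = 2
G(20) = mex{2,1,0} = 3
G(21) = mex{2,1,0} = 3
G(22) = mex{2,1,1} = 0
G(23) = mex{3,2,1} = 0
G(24) = mex{3,2,1} = 0
G_A(24) = 0.
Pile B, S = {1, 2, 3, 9}:
G(0) = 0
G(1) = mex{0} = 1
G(2) = mex{1,0} = 2
G(3) = mex{2,1,0} = 3
G(4) = mex{3,2,1} = 0
G(5) = mex{0,3,2} = 1
G(6) = mex{1,0,3} = 2
G(7) = mex{2,1,0} = 3
G(8) = mex{3,2,1} = 0
G(9) = mex{0,3,2,0} = 1
G(10) = mex{1,0,3,1} = 2
G(11) = mex{2,1,0,2} = 3
G(12) = mex{3,2,1,3} = 0
G(13) = mex{0,3,2,0} = 1
G(14) = mex{1,0,3,1} = 2
G(15) = mex{2,1,0,2} = 3
G(16) = mex{3,2,1,3} = 0
G(17) = mex{0,3,2,0} = 1
G(18) = mex{1,0,3,1} = 2
G(19) = mex{2,1,0,2} = 3
G(20) = mex{3,2,1,3} = 0
G(21) = mex{0,3,2,0} = 1
G(22) = mex{1,0,3,1} = 2
G_B(22) = 2.
Combined Grundy value = 0 ⊕ 2 = 2.

2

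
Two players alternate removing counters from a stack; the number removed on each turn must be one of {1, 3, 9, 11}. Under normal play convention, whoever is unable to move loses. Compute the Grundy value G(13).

1

n :  0  1  2  3  4  5  6  7  8  9 10 11 12 13
G :  0  1  0  1  0  1  0  1  0  1  0  1  0  1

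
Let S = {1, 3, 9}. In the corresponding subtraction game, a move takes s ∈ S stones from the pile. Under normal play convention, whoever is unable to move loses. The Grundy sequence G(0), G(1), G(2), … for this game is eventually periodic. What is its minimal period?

G(0) = 0
G(1) = mex{0} = 1
G(2) = mex{1} = 0
G(3) = mex{0,0} = 1
G(4) = mex{1,1} = 0
G(5) = mex{0,0} = 1
G(6) = mex{1,1} = 0
G(7) = mex{0,0} = 1
G(8) = mex{1,1} = 0
G(9) = mex{0,0,0} = 1
G(10) = mex{1,1,1} = 0
G(11) = mex{0,0,0} = 1
G(12) = mex{1,1,1} = 0
G(13) = mex{0,0,0} = 1
G(14) = mex{1,1,1} = 0
G(n+2) = G(n) holds for n = 0,…,8 (a full window of length max(S) = 9), so the sequence is purely periodic with period 2.

2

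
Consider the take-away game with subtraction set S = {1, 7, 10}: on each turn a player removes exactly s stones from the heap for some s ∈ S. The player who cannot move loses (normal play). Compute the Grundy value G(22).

G(0) = 0
G(1) = mex{0} = 1
G(2) = mex{1} = 0
G(3) = mex{0} = 1
G(4) = mex{1} = 0
G(5) = mex{0} = 1
G(6) = mex{1} = 0
G(7) = mex{0,0} = 1
G(8) = mex{1,1} = 0
G(9) = mex{0,0} = 1
G(10) = mex{1,1,0} = 2
G(11) = mex{2,0,1} = 3
G(12) = mex{3,1,0} = 2
G(13) = mex{2,0,1} = 3
G(14) = mex{3,1,0} = 2
G(15) = mex{2,0,1} = 3
G(16) = mex{3,1,0} = 2
G(17) = mex{2,2,1} = 0
G(18) = mex{0,3,0} = 1
G(19) = mex{1,2,1} = 0
G(20) = mex{0,3,2} = 1
G(21) = mex{1,2,3} = 0
G(22) = mex{0,3,2} = 1

1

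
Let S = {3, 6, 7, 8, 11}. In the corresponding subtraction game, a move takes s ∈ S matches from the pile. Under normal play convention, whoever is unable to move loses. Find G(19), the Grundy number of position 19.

1

G(0) = 0
G(1) = mex{} = 0
G(2) = mex{} = 0
G(3) = mex{0} = 1
G(4) = mex{0} = 1
G(5) = mex{0} = 1
G(6) = mex{1,0} = 2
G(7) = mex{1,0,0} = 2
G(8) = mex{1,0,0,0} = 2
G(9) = mex{2,1,0,0} = 3
G(10) = mex{2,1,1,0} = 3
G(11) = mex{2,1,1,1,0} = 3
G(12) = mex{3,2,1,1,0} = 4
G(13) = mex{3,2,2,1,0} = 4
G(14) = mex{3,2,2,2,1} = 0
G(15) = mex{4,3,2,2,1} = 0
G(16) = mex{4,3,3,2,1} = 0
G(17) = mex{0,3,3,3,2} = 1
G(18) = mex{0,4,3,3,2} = 1
G(19) = mex{0,4,4,3,2} = 1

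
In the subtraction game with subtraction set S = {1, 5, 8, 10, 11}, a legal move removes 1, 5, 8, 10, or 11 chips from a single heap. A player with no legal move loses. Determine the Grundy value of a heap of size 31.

3

n :  0  1  2  3  4  5  6  7  8  9 10 11 12 13 14 15 16 17 18 19 20 21 22 23 24 25 26 27 28 29 30 31
G :  0  1  0  1  0  1  0  1  2  3  2  3  2  3  2  3  4  5  0  1  0  1  0  1  0  1  2  3  2  3  2  3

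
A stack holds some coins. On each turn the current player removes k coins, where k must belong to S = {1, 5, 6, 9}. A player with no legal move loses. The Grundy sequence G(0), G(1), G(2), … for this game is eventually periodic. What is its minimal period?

G(0) = 0
G(1) = mex{0} = 1
G(2) = mex{1} = 0
G(3) = mex{0} = 1
G(4) = mex{1} = 0
G(5) = mex{0,0} = 1
G(6) = mex{1,1,0} = 2
G(7) = mex{2,0,1} = 3
G(8) = mex{3,1,0} = 2
G(9) = mex{2,0,1,0} = 3
G(10) = mex{3,1,0,1} = 2
G(11) = mex{2,2,1,0} = 3
G(12) = mex{3,3,2,1} = 0
G(13) = mex{0,2,3,0} = 1
G(14) = mex{1,3,2,1} = 0
G(15) = mex{0,2,3,2} = 1
G(16) = mex{1,3,2,3} = 0
G(17) = mex{0,0,3,2} = 1
G(18) = mex{1,1,0,3} = 2
G(19) = mex{2,0,1,2} = 3
G(20) = mex{3,1,0,3} = 2
G(21) = mex{2,0,1,0} = 3
G(22) = mex{3,1,0,1} = 2
G(23) = mex{2,2,1,0} = 3
G(24) = mex{3,3,2,1} = 0
G(25) = mex{0,2,3,0} = 1
G(n+12) = G(n) holds for n = 0,…,8 (a full window of length max(S) = 9), so the sequence is purely periodic with period 12.

12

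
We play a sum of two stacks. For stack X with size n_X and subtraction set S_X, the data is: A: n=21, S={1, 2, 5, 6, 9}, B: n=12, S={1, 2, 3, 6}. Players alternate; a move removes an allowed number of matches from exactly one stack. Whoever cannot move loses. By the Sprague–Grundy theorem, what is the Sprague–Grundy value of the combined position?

Stack A, S = {1, 2, 5, 6, 9}:
G(0) = 0
G(1) = mex{0} = 1
G(2) = mex{1,0} = 2
G(3) = mex{2,1} = 0
G(4) = mex{0,2} = 1
G(5) = mex{1,0,0} = 2
G(6) = mex{2,1,1,0} = 3
G(7) = mex{3,2,2,1} = 0
G(8) = mex{0,3,0,2} = 1
G(9) = mex{1,0,1,0,0} = 2
G(10) = mex{2,1,2,1,1} = 0
G(11) = mex{0,2,3,2,2} = 1
G(12) = mex{1,0,0,3,0} = 2
G(13) = mex{2,1,1,0,1} = 3
G(14) = mex{3,2,2,1,2} = 0
G(15) = mex{0,3,0,2,3} = 1
G(16) = mex{1,0,1,0,0} = 2
G(17) = mex{2,1,2,1,1} = 0
G(18) = mex{0,2,3,2,2} = 1
G(19) = mex{1,0,0,3,0} = 2
G(20) = mex{2,1,1,0,1} = 3
G(21) = mex{3,2,2,1,2} = 0
G_A(21) = 0.
Stack B, S = {1, 2, 3, 6}:
n :  0  1  2  3  4  5  6  7  8  9 10 11 12
G :  0  1  2  3  0  1  2  3  0  1  2  3  0
G_B(12) = 0.
Combined Grundy value = 0 ⊕ 0 = 0.

0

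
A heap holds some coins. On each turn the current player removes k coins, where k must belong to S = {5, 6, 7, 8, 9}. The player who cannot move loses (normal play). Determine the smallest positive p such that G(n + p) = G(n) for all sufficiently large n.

n :  0  1  2  3  4  5  6  7  8  9 10 11 12 13 14 15 16 17 18 19 20 21 22 23 24 25 26 27 28 29
G :  0  0  0  0  0  1  1  1  1  1  2  2  2  2  0  0  0  0  0  1  1  1  1  1  2  2  2  2  0  0
G(n+14) = G(n) holds for n = 0,…,8 (a full window of length max(S) = 9), so the sequence is purely periodic with period 14.

14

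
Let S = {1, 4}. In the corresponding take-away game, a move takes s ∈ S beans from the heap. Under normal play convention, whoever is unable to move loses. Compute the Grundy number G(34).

n :  0  1  2  3  4  5  6  7  8  9 10 11 12 13 14 15 16 17 18 19 20 21 22 23 24 25 26 27 28 29 30 31 32 33 34
G :  0  1  0  1  2  0  1  0  1  2  0  1  0  1  2  0  1  0  1  2  0  1  0  1  2  0  1  0  1  2  0  1  0  1  2

2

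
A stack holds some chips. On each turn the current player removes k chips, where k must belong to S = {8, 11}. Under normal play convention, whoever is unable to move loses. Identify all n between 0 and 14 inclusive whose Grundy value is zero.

0, 1, 2, 3, 4, 5, 6, 7

G(0) = 0
G(1) = mex{} = 0
G(2) = mex{} = 0
G(3) = mex{} = 0
G(4) = mex{} = 0
G(5) = mex{} = 0
G(6) = mex{} = 0
G(7) = mex{} = 0
G(8) = mex{0} = 1
G(9) = mex{0} = 1
G(10) = mex{0} = 1
G(11) = mex{0,0} = 1
G(12) = mex{0,0} = 1
G(13) = mex{0,0} = 1
G(14) = mex{0,0} = 1
P-positions are exactly the n with G(n) = 0.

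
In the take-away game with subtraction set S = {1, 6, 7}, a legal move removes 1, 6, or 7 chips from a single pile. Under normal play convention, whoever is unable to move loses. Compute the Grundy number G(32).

2

n :  0  1  2  3  4  5  6  7  8  9 10 11 12 13 14 15 16 17 18 19 20 21 22 23 24 25 26 27 28 29 30 31 32
G :  0  1  0  1  0  1  2  3  2  3  2  3  0  1  0  1  0  1  2  3  2  3  2  3  0  1  0  1  0  1  2  3  2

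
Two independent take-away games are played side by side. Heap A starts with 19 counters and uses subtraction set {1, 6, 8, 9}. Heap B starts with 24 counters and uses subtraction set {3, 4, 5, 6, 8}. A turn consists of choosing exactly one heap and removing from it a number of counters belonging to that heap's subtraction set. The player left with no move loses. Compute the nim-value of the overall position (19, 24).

Heap A, S = {1, 6, 8, 9}:
n :  0  1  2  3  4  5  6  7  8  9 10 11 12 13 14 15 16 17 18 19
G :  0  1  0  1  0  1  2  0  1  2  3  2  3  2  0  1  2  0  1  0
G_A(19) = 0.
Heap B, S = {3, 4, 5, 6, 8}:
n :  0  1  2  3  4  5  6  7  8  9 10 11 12 13 14 15 16 17 18 19 20 21 22 23 24
G :  0  0  0  1  1  1  2  2  2  3  3  0  0  0  1  1  1  2  2  2  3  3  0  0  0
G_B(24) = 0.
Combined Grundy value = 0 ⊕ 0 = 0.

0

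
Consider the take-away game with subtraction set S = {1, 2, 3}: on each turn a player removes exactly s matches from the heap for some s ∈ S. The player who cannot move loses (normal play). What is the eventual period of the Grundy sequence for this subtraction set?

n :  0  1  2  3  4  5  6  7  8  9 10 11 12 13 14
G :  0  1  2  3  0  1  2  3  0  1  2  3  0  1  2
G(n+4) = G(n) holds for n = 0,…,2 (a full window of length max(S) = 3), so the sequence is purely periodic with period 4.

4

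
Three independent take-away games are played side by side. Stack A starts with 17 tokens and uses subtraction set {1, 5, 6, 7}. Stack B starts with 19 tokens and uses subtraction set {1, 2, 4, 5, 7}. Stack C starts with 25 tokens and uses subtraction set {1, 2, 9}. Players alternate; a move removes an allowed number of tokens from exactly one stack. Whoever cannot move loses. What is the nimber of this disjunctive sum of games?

Stack A, S = {1, 5, 6, 7}:
G(0) = 0
G(1) = mex{0} = 1
G(2) = mex{1} = 0
G(3) = mex{0} = 1
G(4) = mex{1} = 0
G(5) = mex{0,0} = 1
G(6) = mex{1,1,0} = 2
G(7) = mex{2,0,1,0} = 3
G(8) = mex{3,1,0,1} = 2
G(9) = mex{2,0,1,0} = 3
G(10) = mex{3,1,0,1} = 2
G(11) = mex{2,2,1,0} = 3
G(12) = mex{3,3,2,1} = 0
G(13) = mex{0,2,3,2} = 1
G(14) = mex{1,3,2,3} = 0
G(15) = mex{0,2,3,2} = 1
G(16) = mex{1,3,2,3} = 0
G(17) = mex{0,0,3,2} = 1
G_A(17) = 1.
Stack B, S = {1, 2, 4, 5, 7}:
n :  0  1  2  3  4  5  6  7  8  9 10 11 12 13 14 15 16 17 18 19
G :  0  1  2  0  1  2  0  1  2  0  1  2  0  1  2  0  1  2  0  1
G_B(19) = 1.
Stack C, S = {1, 2, 9}:
G(0) = 0
G(1) = mex{0} = 1
G(2) = mex{1,0} = 2
G(3) = mex{2,1} = 0
G(4) = mex{0,2} = 1
G(5) = mex{1,0} = 2
G(6) = mex{2,1} = 0
G(7) = mex{0,2} = 1
G(8) = mex{1,0} = 2
G(9) = mex{2,1,0} = 3
G(10) = mex{3,2,1} = 0
G(11) = mex{0,3,2} = 1
G(12) = mex{1,0,0} = 2
G(13) = mex{2,1,1} = 0
G(14) = mex{0,2,2} = 1
G(15) = mex{1,0,0} = 2
G(16) = mex{2,1,1} = 0
G(17) = mex{0,2,2} = 1
G(18) = mex{1,0,3} = 2
G(19) = mex{2,1,0} = 3
G(20) = mex{3,2,1} = 0
G(21) = mex{0,3,2} = 1
G(22) = mex{1,0,0} = 2
G(23) = mex{2,1,1} = 0
G(24) = mex{0,2,2} = 1
G(25) = mex{1,0,0} = 2
G_C(25) = 2.
Combined Grundy value = 1 ⊕ 1 ⊕ 2 = 2.

2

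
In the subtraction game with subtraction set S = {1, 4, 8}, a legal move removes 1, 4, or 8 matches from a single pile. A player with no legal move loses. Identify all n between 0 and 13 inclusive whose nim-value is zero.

n :  0  1  2  3  4  5  6  7  8  9 10 11 12 13
G :  0  1  0  1  2  0  1  0  1  2  3  2  0  1
P-positions are exactly the n with G(n) = 0.

0, 2, 5, 7, 12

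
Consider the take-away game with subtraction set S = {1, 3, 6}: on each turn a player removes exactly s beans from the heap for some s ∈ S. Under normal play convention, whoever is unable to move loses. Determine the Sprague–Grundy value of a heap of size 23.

1

G(0) = 0
G(1) = mex{0} = 1
G(2) = mex{1} = 0
G(3) = mex{0,0} = 1
G(4) = mex{1,1} = 0
G(5) = mex{0,0} = 1
G(6) = mex{1,1,0} = 2
G(7) = mex{2,0,1} = 3
G(8) = mex{3,1,0} = 2
G(9) = mex{2,2,1} = 0
G(10) = mex{0,3,0} = 1
G(11) = mex{1,2,1} = 0
G(12) = mex{0,0,2} = 1
G(13) = mex{1,1,3} = 0
G(14) = mex{0,0,2} = 1
G(15) = mex{1,1,0} = 2
G(16) = mex{2,0,1} = 3
G(17) = mex{3,1,0} = 2
G(18) = mex{2,2,1} = 0
G(19) = mex{0,3,0} = 1
G(20) = mex{1,2,1} = 0
G(21) = mex{0,0,2} = 1
G(22) = mex{1,1,3} = 0
G(23) = mex{0,0,2} = 1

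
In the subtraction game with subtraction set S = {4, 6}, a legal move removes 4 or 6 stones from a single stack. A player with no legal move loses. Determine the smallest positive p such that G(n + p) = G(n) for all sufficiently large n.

n :  0  1  2  3  4  5  6  7  8  9 10 11 12 13 14 15 16 17 18 19 20 21
G :  0  0  0  0  1  1  1  1  2  2  0  0  0  0  1  1  1  1  2  2  0  0
G(n+10) = G(n) holds for n = 0,…,5 (a full window of length max(S) = 6), so the sequence is purely periodic with period 10.

10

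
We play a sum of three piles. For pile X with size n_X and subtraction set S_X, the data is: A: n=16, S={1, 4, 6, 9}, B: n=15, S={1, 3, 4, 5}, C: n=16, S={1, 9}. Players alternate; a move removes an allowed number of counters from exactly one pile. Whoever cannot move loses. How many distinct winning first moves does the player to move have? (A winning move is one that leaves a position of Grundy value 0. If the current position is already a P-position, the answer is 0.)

Pile A, S = {1, 4, 6, 9}:
G(0) = 0
G(1) = mex{0} = 1
G(2) = mex{1} = 0
G(3) = mex{0} = 1
G(4) = mex{1,0} = 2
G(5) = mex{2,1} = 0
G(6) = mex{0,0,0} = 1
G(7) = mex{1,1,1} = 0
G(8) = mex{0,2,0} = 1
G(9) = mex{1,0,1,0} = 2
G(10) = mex{2,1,2,1} = 0
G(11) = mex{0,0,0,0} = 1
G(12) = mex{1,1,1,1} = 0
G(13) = mex{0,2,0,2} = 1
G(14) = mex{1,0,1,0} = 2
G(15) = mex{2,1,2,1} = 0
G(16) = mex{0,0,0,0} = 1
G_A(16) = 1.
Pile B, S = {1, 3, 4, 5}:
G(0) = 0
G(1) = mex{0} = 1
G(2) = mex{1} = 0
G(3) = mex{0,0} = 1
G(4) = mex{1,1,0} = 2
G(5) = mex{2,0,1,0} = 3
G(6) = mex{3,1,0,1} = 2
G(7) = mex{2,2,1,0} = 3
G(8) = mex{3,3,2,1} = 0
G(9) = mex{0,2,3,2} = 1
G(10) = mex{1,3,2,3} = 0
G(11) = mex{0,0,3,2} = 1
G(12) = mex{1,1,0,3} = 2
G(13) = mex{2,0,1,0} = 3
G(14) = mex{3,1,0,1} = 2
G(15) = mex{2,2,1,0} = 3
G_B(15) = 3.
Pile C, S = {1, 9}:
n :  0  1  2  3  4  5  6  7  8  9 10 11 12 13 14 15 16
G :  0  1  0  1  0  1  0  1  0  1  0  1  0  1  0  1  0
G_C(16) = 0.
Combined Grundy value = 1 ⊕ 3 ⊕ 0 = 2.
A winning move leaves total XOR = 0, i.e. changes one component's Grundy value g to g ⊕ X where X is the current total.
Pile A: need g' = 1⊕2 = 3. Options: 16−1→G=0, 16−4→G=0, 16−6→G=0, 16−9→G=0. Hits: 0.
Pile B: need g' = 3⊕2 = 1. Options: 15−1→G=2, 15−3→G=2, 15−4→G=1, 15−5→G=0. Hits: 1.
Pile C: need g' = 0⊕2 = 2. Options: 16−1→G=1, 16−9→G=1. Hits: 0.

1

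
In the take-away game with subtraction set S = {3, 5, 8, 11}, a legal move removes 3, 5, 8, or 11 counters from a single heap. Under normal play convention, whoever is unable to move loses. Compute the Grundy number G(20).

2

G(0) = 0
G(1) = mex{} = 0
G(2) = mex{} = 0
G(3) = mex{0} = 1
G(4) = mex{0} = 1
G(5) = mex{0,0} = 1
G(6) = mex{1,0} = 2
G(7) = mex{1,0} = 2
G(8) = mex{1,1,0} = 2
G(9) = mex{2,1,0} = 3
G(10) = mex{2,1,0} = 3
G(11) = mex{2,2,1,0} = 3
G(12) = mex{3,2,1,0} = 4
G(13) = mex{3,2,1,0} = 4
G(14) = mex{3,3,2,1} = 0
G(15) = mex{4,3,2,1} = 0
G(16) = mex{4,3,2,1} = 0
G(17) = mex{0,4,3,2} = 1
G(18) = mex{0,4,3,2} = 1
G(19) = mex{0,0,3,2} = 1
G(20) = mex{1,0,4,3} = 2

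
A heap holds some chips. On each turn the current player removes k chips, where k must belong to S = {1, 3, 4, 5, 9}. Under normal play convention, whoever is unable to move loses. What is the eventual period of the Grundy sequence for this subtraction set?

8

G(0) = 0
G(1) = mex{0} = 1
G(2) = mex{1} = 0
G(3) = mex{0,0} = 1
G(4) = mex{1,1,0} = 2
G(5) = mex{2,0,1,0} = 3
G(6) = mex{3,1,0,1} = 2
G(7) = mex{2,2,1,0} = 3
G(8) = mex{3,3,2,1} = 0
G(9) = mex{0,2,3,2,0} = 1
G(10) = mex{1,3,2,3,1} = 0
G(11) = mex{0,0,3,2,0} = 1
G(12) = mex{1,1,0,3,1} = 2
G(13) = mex{2,0,1,0,2} = 3
G(14) = mex{3,1,0,1,3} = 2
G(15) = mex{2,2,1,0,2} = 3
G(16) = mex{3,3,2,1,3} = 0
G(17) = mex{0,2,3,2,0} = 1
G(18) = mex{1,3,2,3,1} = 0
G(n+8) = G(n) holds for n = 0,…,8 (a full window of length max(S) = 9), so the sequence is purely periodic with period 8.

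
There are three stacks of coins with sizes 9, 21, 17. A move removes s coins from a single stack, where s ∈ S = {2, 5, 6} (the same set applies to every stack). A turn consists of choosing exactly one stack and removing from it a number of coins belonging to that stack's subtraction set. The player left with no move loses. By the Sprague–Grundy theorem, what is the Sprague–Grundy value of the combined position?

2

All stacks use S = {2, 5, 6}:
G(0) = 0
G(1) = mex{} = 0
G(2) = mex{0} = 1
G(3) = mex{0} = 1
G(4) = mex{1} = 0
G(5) = mex{1,0} = 2
G(6) = mex{0,0,0} = 1
G(7) = mex{2,1,0} = 3
G(8) = mex{1,1,1} = 0
G(9) = mex{3,0,1} = 2
G(10) = mex{0,2,0} = 1
G(11) = mex{2,1,2} = 0
G(12) = mex{1,3,1} = 0
G(13) = mex{0,0,3} = 1
G(14) = mex{0,2,0} = 1
G(15) = mex{1,1,2} = 0
G(16) = mex{1,0,1} = 2
G(17) = mex{0,0,0} = 1
G(18) = mex{2,1,0} = 3
G(19) = mex{1,1,1} = 0
G(20) = mex{3,0,1} = 2
G(21) = mex{0,2,0} = 1
Stack A: G(9) = 2.
Stack B: G(21) = 1.
Stack C: G(17) = 1.
Combined Grundy value = 2 ⊕ 1 ⊕ 1 = 2.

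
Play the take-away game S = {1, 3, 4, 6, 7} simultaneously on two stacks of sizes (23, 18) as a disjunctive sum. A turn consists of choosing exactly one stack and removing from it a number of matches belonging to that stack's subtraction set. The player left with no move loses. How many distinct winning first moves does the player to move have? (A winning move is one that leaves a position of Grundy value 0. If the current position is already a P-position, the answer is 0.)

1

All stacks use S = {1, 3, 4, 6, 7}:
n :  0  1  2  3  4  5  6  7  8  9 10 11 12 13 14 15 16 17 18 19 20 21 22 23
G :  0  1  0  1  2  3  2  3  4  5  0  1  0  1  2  3  2  3  4  5  0  1  0  1
Stack A: G(23) = 1.
Stack B: G(18) = 4.
Combined Grundy value = 1 ⊕ 4 = 5.
A winning move leaves total XOR = 0, i.e. changes one component's Grundy value g to g ⊕ X where X is the current total.
Stack A: need g' = 1⊕5 = 4. Options: 23−1→G=0, 23−3→G=0, 23−4→G=5, 23−6→G=3, 23−7→G=2. Hits: 0.
Stack B: need g' = 4⊕5 = 1. Options: 18−1→G=3, 18−3→G=3, 18−4→G=2, 18−6→G=0, 18−7→G=1. Hits: 1.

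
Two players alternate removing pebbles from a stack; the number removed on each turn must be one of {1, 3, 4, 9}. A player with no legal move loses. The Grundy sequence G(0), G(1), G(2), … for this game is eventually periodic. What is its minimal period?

12

n :  0  1  2  3  4  5  6  7  8  9 10 11 12 13 14 15 16 17 18 19 20 21 22 23 24 25
G :  0  1  0  1  2  3  2  0  1  4  3  2  0  1  0  1  2  3  2  0  1  4  3  2  0  1
G(n+12) = G(n) holds for n = 0,…,8 (a full window of length max(S) = 9), so the sequence is purely periodic with period 12.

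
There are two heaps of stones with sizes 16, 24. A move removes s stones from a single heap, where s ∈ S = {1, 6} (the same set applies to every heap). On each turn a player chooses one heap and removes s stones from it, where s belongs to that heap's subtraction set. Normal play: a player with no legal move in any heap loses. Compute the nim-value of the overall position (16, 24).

1

All heaps use S = {1, 6}:
n :  0  1  2  3  4  5  6  7  8  9 10 11 12 13 14 15 16 17 18 19 20 21 22 23 24
G :  0  1  0  1  0  1  2  0  1  0  1  0  1  2  0  1  0  1  0  1  2  0  1  0  1
Heap A: G(16) = 0.
Heap B: G(24) = 1.
Combined Grundy value = 0 ⊕ 1 = 1.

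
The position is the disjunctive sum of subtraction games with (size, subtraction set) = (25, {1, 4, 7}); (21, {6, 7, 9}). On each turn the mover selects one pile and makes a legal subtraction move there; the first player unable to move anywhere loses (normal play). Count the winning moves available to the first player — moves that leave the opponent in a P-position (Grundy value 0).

0

Pile A, S = {1, 4, 7}:
n :  0  1  2  3  4  5  6  7  8  9 10 11 12 13 14 15 16 17 18 19 20 21 22 23 24 25
G :  0  1  0  1  2  0  1  2  0  1  0  1  2  0  1  2  0  1  0  1  2  0  1  2  0  1
G_A(25) = 1.
Pile B, S = {6, 7, 9}:
G(0) = 0
G(1) = mex{} = 0
G(2) = mex{} = 0
G(3) = mex{} = 0
G(4) = mex{} = 0
G(5) = mex{} = 0
G(6) = mex{0} = 1
G(7) = mex{0,0} = 1
G(8) = mex{0,0} = 1
G(9) = mex{0,0,0} = 1
G(10) = mex{0,0,0} = 1
G(11) = mex{0,0,0} = 1
G(12) = mex{1,0,0} = 2
G(13) = mex{1,1,0} = 2
G(14) = mex{1,1,0} = 2
G(15) = mex{1,1,1} = 0
G(16) = mex{1,1,1} = 0
G(17) = mex{1,1,1} = 0
G(18) = mex{2,1,1} = 0
G(19) = mex{2,2,1} = 0
G(20) = mex{2,2,1} = 0
G(21) = mex{0,2,2} = 1
G_B(21) = 1.
Combined Grundy value = 1 ⊕ 1 = 0.
A winning move leaves total XOR = 0, i.e. changes one component's Grundy value g to g ⊕ X where X is the current total.
Pile A: target g' = 1⊕0 = 1, but every legal move changes the Grundy value (mex property), so 0 moves.
Pile B: target g' = 1⊕0 = 1, but every legal move changes the Grundy value (mex property), so 0 moves.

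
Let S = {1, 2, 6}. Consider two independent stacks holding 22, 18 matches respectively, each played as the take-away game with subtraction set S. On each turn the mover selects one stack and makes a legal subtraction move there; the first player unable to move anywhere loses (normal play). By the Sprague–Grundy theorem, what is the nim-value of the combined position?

0

All stacks use S = {1, 2, 6}:
G(0) = 0
G(1) = mex{0} = 1
G(2) = mex{1,0} = 2
G(3) = mex{2,1} = 0
G(4) = mex{0,2} = 1
G(5) = mex{1,0} = 2
G(6) = mex{2,1,0} = 3
G(7) = mex{3,2,1} = 0
G(8) = mex{0,3,2} = 1
G(9) = mex{1,0,0} = 2
G(10) = mex{2,1,1} = 0
G(11) = mex{0,2,2} = 1
G(12) = mex{1,0,3} = 2
G(13) = mex{2,1,0} = 3
G(14) = mex{3,2,1} = 0
G(15) = mex{0,3,2} = 1
G(16) = mex{1,0,0} = 2
G(17) = mex{2,1,1} = 0
G(18) = mex{0,2,2} = 1
G(19) = mex{1,0,3} = 2
G(20) = mex{2,1,0} = 3
G(21) = mex{3,2,1} = 0
G(22) = mex{0,3,2} = 1
Stack A: G(22) = 1.
Stack B: G(18) = 1.
Combined Grundy value = 1 ⊕ 1 = 0.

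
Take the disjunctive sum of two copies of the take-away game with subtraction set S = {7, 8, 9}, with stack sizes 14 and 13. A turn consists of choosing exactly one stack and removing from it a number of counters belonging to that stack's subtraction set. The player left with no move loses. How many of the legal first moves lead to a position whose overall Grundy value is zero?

All stacks use S = {7, 8, 9}:
G(0) = 0
G(1) = mex{} = 0
G(2) = mex{} = 0
G(3) = mex{} = 0
G(4) = mex{} = 0
G(5) = mex{} = 0
G(6) = mex{} = 0
G(7) = mex{0} = 1
G(8) = mex{0,0} = 1
G(9) = mex{0,0,0} = 1
G(10) = mex{0,0,0} = 1
G(11) = mex{0,0,0} = 1
G(12) = mex{0,0,0} = 1
G(13) = mex{0,0,0} = 1
G(14) = mex{1,0,0} = 2
Stack A: G(14) = 2.
Stack B: G(13) = 1.
Combined Grundy value = 2 ⊕ 1 = 3.
A winning move leaves total XOR = 0, i.e. changes one component's Grundy value g to g ⊕ X where X is the current total.
Stack A: need g' = 2⊕3 = 1. Options: 14−7→G=1, 14−8→G=0, 14−9→G=0. Hits: 1.
Stack B: need g' = 1⊕3 = 2. Options: 13−7→G=0, 13−8→G=0, 13−9→G=0. Hits: 0.

1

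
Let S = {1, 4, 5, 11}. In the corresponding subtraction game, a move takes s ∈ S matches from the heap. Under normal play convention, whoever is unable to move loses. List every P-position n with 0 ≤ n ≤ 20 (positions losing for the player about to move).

0, 2, 8, 10, 16, 18

G(0) = 0
G(1) = mex{0} = 1
G(2) = mex{1} = 0
G(3) = mex{0} = 1
G(4) = mex{1,0} = 2
G(5) = mex{2,1,0} = 3
G(6) = mex{3,0,1} = 2
G(7) = mex{2,1,0} = 3
G(8) = mex{3,2,1} = 0
G(9) = mex{0,3,2} = 1
G(10) = mex{1,2,3} = 0
G(11) = mex{0,3,2,0} = 1
G(12) = mex{1,0,3,1} = 2
G(13) = mex{2,1,0,0} = 3
G(14) = mex{3,0,1,1} = 2
G(15) = mex{2,1,0,2} = 3
G(16) = mex{3,2,1,3} = 0
G(17) = mex{0,3,2,2} = 1
G(18) = mex{1,2,3,3} = 0
G(19) = mex{0,3,2,0} = 1
G(20) = mex{1,0,3,1} = 2
P-positions are exactly the n with G(n) = 0.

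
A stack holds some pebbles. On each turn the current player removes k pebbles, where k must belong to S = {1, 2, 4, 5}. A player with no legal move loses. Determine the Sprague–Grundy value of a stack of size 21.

G(0) = 0
G(1) = mex{0} = 1
G(2) = mex{1,0} = 2
G(3) = mex{2,1} = 0
G(4) = mex{0,2,0} = 1
G(5) = mex{1,0,1,0} = 2
G(6) = mex{2,1,2,1} = 0
G(7) = mex{0,2,0,2} = 1
G(8) = mex{1,0,1,0} = 2
G(9) = mex{2,1,2,1} = 0
G(10) = mex{0,2,0,2} = 1
G(11) = mex{1,0,1,0} = 2
G(12) = mex{2,1,2,1} = 0
G(13) = mex{0,2,0,2} = 1
G(14) = mex{1,0,1,0} = 2
G(15) = mex{2,1,2,1} = 0
G(16) = mex{0,2,0,2} = 1
G(17) = mex{1,0,1,0} = 2
G(18) = mex{2,1,2,1} = 0
G(19) = mex{0,2,0,2} = 1
G(20) = mex{1,0,1,0} = 2
G(21) = mex{2,1,2,1} = 0

0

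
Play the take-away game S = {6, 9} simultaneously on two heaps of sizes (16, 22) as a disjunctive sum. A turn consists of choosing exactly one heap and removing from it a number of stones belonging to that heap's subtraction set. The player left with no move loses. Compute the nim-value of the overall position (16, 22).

All heaps use S = {6, 9}:
G(0) = 0
G(1) = mex{} = 0
G(2) = mex{} = 0
G(3) = mex{} = 0
G(4) = mex{} = 0
G(5) = mex{} = 0
G(6) = mex{0} = 1
G(7) = mex{0} = 1
G(8) = mex{0} = 1
G(9) = mex{0,0} = 1
G(10) = mex{0,0} = 1
G(11) = mex{0,0} = 1
G(12) = mex{1,0} = 2
G(13) = mex{1,0} = 2
G(14) = mex{1,0} = 2
G(15) = mex{1,1} = 0
G(16) = mex{1,1} = 0
G(17) = mex{1,1} = 0
G(18) = mex{2,1} = 0
G(19) = mex{2,1} = 0
G(20) = mex{2,1} = 0
G(21) = mex{0,2} = 1
G(22) = mex{0,2} = 1
Heap A: G(16) = 0.
Heap B: G(22) = 1.
Combined Grundy value = 0 ⊕ 1 = 1.

1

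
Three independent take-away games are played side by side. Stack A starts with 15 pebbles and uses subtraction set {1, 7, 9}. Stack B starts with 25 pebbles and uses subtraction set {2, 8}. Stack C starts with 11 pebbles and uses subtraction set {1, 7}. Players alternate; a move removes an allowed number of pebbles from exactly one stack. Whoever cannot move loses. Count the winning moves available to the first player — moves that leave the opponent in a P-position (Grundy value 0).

0

Stack A, S = {1, 7, 9}:
n :  0  1  2  3  4  5  6  7  8  9 10 11 12 13 14 15
G :  0  1  0  1  0  1  0  1  0  1  0  1  0  1  0  1
G_A(15) = 1.
Stack B, S = {2, 8}:
G(0) = 0
G(1) = mex{} = 0
G(2) = mex{0} = 1
G(3) = mex{0} = 1
G(4) = mex{1} = 0
G(5) = mex{1} = 0
G(6) = mex{0} = 1
G(7) = mex{0} = 1
G(8) = mex{1,0} = 2
G(9) = mex{1,0} = 2
G(10) = mex{2,1} = 0
G(11) = mex{2,1} = 0
G(12) = mex{0,0} = 1
G(13) = mex{0,0} = 1
G(14) = mex{1,1} = 0
G(15) = mex{1,1} = 0
G(16) = mex{0,2} = 1
G(17) = mex{0,2} = 1
G(18) = mex{1,0} = 2
G(19) = mex{1,0} = 2
G(20) = mex{2,1} = 0
G(21) = mex{2,1} = 0
G(22) = mex{0,0} = 1
G(23) = mex{0,0} = 1
G(24) = mex{1,1} = 0
G(25) = mex{1,1} = 0
G_B(25) = 0.
Stack C, S = {1, 7}:
n :  0  1  2  3  4  5  6  7  8  9 10 11
G :  0  1  0  1  0  1  0  1  0  1  0  1
G_C(11) = 1.
Combined Grundy value = 1 ⊕ 0 ⊕ 1 = 0.
A winning move leaves total XOR = 0, i.e. changes one component's Grundy value g to g ⊕ X where X is the current total.
Stack A: target g' = 1⊕0 = 1, but every legal move changes the Grundy value (mex property), so 0 moves.
Stack B: target g' = 0⊕0 = 0, but every legal move changes the Grundy value (mex property), so 0 moves.
Stack C: target g' = 1⊕0 = 1, but every legal move changes the Grundy value (mex property), so 0 moves.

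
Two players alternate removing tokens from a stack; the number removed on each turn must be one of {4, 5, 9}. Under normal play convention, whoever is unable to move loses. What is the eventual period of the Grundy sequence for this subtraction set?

13

G(0) = 0
G(1) = mex{} = 0
G(2) = mex{} = 0
G(3) = mex{} = 0
G(4) = mex{0} = 1
G(5) = mex{0,0} = 1
G(6) = mex{0,0} = 1
G(7) = mex{0,0} = 1
G(8) = mex{1,0} = 2
G(9) = mex{1,1,0} = 2
G(10) = mex{1,1,0} = 2
G(11) = mex{1,1,0} = 2
G(12) = mex{2,1,0} = 3
G(13) = mex{2,2,1} = 0
G(14) = mex{2,2,1} = 0
G(15) = mex{2,2,1} = 0
G(16) = mex{3,2,1} = 0
G(17) = mex{0,3,2} = 1
G(18) = mex{0,0,2} = 1
G(19) = mex{0,0,2} = 1
G(20) = mex{0,0,2} = 1
G(21) = mex{1,0,3} = 2
G(22) = mex{1,1,0} = 2
G(23) = mex{1,1,0} = 2
G(24) = mex{1,1,0} = 2
G(25) = mex{2,1,0} = 3
G(26) = mex{2,2,1} = 0
G(27) = mex{2,2,1} = 0
G(n+13) = G(n) holds for n = 0,…,8 (a full window of length max(S) = 9), so the sequence is purely periodic with period 13.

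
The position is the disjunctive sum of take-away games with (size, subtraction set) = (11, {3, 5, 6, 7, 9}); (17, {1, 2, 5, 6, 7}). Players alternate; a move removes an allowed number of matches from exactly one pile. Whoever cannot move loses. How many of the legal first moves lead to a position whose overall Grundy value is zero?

0

Pile A, S = {3, 5, 6, 7, 9}:
G(0) = 0
G(1) = mex{} = 0
G(2) = mex{} = 0
G(3) = mex{0} = 1
G(4) = mex{0} = 1
G(5) = mex{0,0} = 1
G(6) = mex{1,0,0} = 2
G(7) = mex{1,0,0,0} = 2
G(8) = mex{1,1,0,0} = 2
G(9) = mex{2,1,1,0,0} = 3
G(10) = mex{2,1,1,1,0} = 3
G(11) = mex{2,2,1,1,0} = 3
G_A(11) = 3.
Pile B, S = {1, 2, 5, 6, 7}:
G(0) = 0
G(1) = mex{0} = 1
G(2) = mex{1,0} = 2
G(3) = mex{2,1} = 0
G(4) = mex{0,2} = 1
G(5) = mex{1,0,0} = 2
G(6) = mex{2,1,1,0} = 3
G(7) = mex{3,2,2,1,0} = 4
G(8) = mex{4,3,0,2,1} = 5
G(9) = mex{5,4,1,0,2} = 3
G(10) = mex{3,5,2,1,0} = 4
G(11) = mex{4,3,3,2,1} = 0
G(12) = mex{0,4,4,3,2} = 1
G(13) = mex{1,0,5,4,3} = 2
G(14) = mex{2,1,3,5,4} = 0
G(15) = mex{0,2,4,3,5} = 1
G(16) = mex{1,0,0,4,3} = 2
G(17) = mex{2,1,1,0,4} = 3
G_B(17) = 3.
Combined Grundy value = 3 ⊕ 3 = 0.
A winning move leaves total XOR = 0, i.e. changes one component's Grundy value g to g ⊕ X where X is the current total.
Pile A: target g' = 3⊕0 = 3, but every legal move changes the Grundy value (mex property), so 0 moves.
Pile B: target g' = 3⊕0 = 3, but every legal move changes the Grundy value (mex property), so 0 moves.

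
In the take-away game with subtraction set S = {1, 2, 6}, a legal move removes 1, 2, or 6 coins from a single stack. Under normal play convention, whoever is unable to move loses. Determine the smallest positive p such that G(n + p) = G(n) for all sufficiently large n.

G(0) = 0
G(1) = mex{0} = 1
G(2) = mex{1,0} = 2
G(3) = mex{2,1} = 0
G(4) = mex{0,2} = 1
G(5) = mex{1,0} = 2
G(6) = mex{2,1,0} = 3
G(7) = mex{3,2,1} = 0
G(8) = mex{0,3,2} = 1
G(9) = mex{1,0,0} = 2
G(10) = mex{2,1,1} = 0
G(11) = mex{0,2,2} = 1
G(12) = mex{1,0,3} = 2
G(13) = mex{2,1,0} = 3
G(14) = mex{3,2,1} = 0
G(15) = mex{0,3,2} = 1
G(n+7) = G(n) holds for n = 0,…,5 (a full window of length max(S) = 6), so the sequence is purely periodic with period 7.

7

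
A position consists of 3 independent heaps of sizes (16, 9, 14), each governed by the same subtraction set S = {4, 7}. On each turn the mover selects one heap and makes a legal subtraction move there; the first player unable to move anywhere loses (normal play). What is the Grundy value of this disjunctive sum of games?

All heaps use S = {4, 7}:
G(0) = 0
G(1) = mex{} = 0
G(2) = mex{} = 0
G(3) = mex{} = 0
G(4) = mex{0} = 1
G(5) = mex{0} = 1
G(6) = mex{0} = 1
G(7) = mex{0,0} = 1
G(8) = mex{1,0} = 2
G(9) = mex{1,0} = 2
G(10) = mex{1,0} = 2
G(11) = mex{1,1} = 0
G(12) = mex{2,1} = 0
G(13) = mex{2,1} = 0
G(14) = mex{2,1} = 0
G(15) = mex{0,2} = 1
G(16) = mex{0,2} = 1
Heap A: G(16) = 1.
Heap B: G(9) = 2.
Heap C: G(14) = 0.
Combined Grundy value = 1 ⊕ 2 ⊕ 0 = 3.

3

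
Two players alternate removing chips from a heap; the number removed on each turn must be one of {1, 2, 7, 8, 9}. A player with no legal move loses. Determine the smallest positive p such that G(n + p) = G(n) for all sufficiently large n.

n :  0  1  2  3  4  5  6  7  8  9 10 11 12 13 14 15 16 17 18 19 20 21 22 23 24 25 26 27 28 29 30 31 32 33
G :  0  1  2  0  1  2  0  1  2  3  4  5  3  4  5  3  0  1  2  0  1  2  0  1  2  3  4  5  3  4  5  3  0  1
G(n+16) = G(n) holds for n = 0,…,8 (a full window of length max(S) = 9), so the sequence is purely periodic with period 16.

16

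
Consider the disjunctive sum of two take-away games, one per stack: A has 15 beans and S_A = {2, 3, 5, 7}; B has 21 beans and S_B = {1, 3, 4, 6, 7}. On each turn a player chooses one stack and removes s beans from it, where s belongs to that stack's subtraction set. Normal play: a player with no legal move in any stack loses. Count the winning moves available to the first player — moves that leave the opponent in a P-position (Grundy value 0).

3

Stack A, S = {2, 3, 5, 7}:
G(0) = 0
G(1) = mex{} = 0
G(2) = mex{0} = 1
G(3) = mex{0,0} = 1
G(4) = mex{1,0} = 2
G(5) = mex{1,1,0} = 2
G(6) = mex{2,1,0} = 3
G(7) = mex{2,2,1,0} = 3
G(8) = mex{3,2,1,0} = 4
G(9) = mex{3,3,2,1} = 0
G(10) = mex{4,3,2,1} = 0
G(11) = mex{0,4,3,2} = 1
G(12) = mex{0,0,3,2} = 1
G(13) = mex{1,0,4,3} = 2
G(14) = mex{1,1,0,3} = 2
G(15) = mex{2,1,0,4} = 3
G_A(15) = 3.
Stack B, S = {1, 3, 4, 6, 7}:
n :  0  1  2  3  4  5  6  7  8  9 10 11 12 13 14 15 16 17 18 19 20 21
G :  0  1  0  1  2  3  2  3  4  5  0  1  0  1  2  3  2  3  4  5  0  1
G_B(21) = 1.
Combined Grundy value = 3 ⊕ 1 = 2.
A winning move leaves total XOR = 0, i.e. changes one component's Grundy value g to g ⊕ X where X is the current total.
Stack A: need g' = 3⊕2 = 1. Options: 15−2→G=2, 15−3→G=1, 15−5→G=0, 15−7→G=4. Hits: 1.
Stack B: need g' = 1⊕2 = 3. Options: 21−1→G=0, 21−3→G=4, 21−4→G=3, 21−6→G=3, 21−7→G=2. Hits: 2.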